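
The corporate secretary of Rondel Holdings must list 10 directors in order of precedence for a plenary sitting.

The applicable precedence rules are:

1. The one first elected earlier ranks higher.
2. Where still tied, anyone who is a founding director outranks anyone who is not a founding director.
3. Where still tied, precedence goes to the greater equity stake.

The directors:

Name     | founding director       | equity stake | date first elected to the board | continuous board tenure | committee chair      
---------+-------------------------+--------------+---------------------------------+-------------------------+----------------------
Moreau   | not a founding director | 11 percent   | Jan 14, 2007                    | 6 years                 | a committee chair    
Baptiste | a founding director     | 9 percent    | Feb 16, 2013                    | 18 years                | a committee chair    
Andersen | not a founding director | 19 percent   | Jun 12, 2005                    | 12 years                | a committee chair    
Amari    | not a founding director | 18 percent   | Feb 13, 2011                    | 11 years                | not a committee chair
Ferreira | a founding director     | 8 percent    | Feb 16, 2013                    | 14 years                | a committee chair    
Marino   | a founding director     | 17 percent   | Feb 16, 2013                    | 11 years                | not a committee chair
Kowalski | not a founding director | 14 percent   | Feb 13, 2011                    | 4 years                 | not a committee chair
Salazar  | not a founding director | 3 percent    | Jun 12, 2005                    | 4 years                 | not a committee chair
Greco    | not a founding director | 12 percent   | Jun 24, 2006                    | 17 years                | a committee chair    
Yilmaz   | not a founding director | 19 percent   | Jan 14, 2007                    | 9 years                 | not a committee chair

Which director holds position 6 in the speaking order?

By date first elected to the board (earlier first): Andersen and Salazar (both Jun 12, 2005); then Greco (Jun 24, 2006); then Yilmaz and Moreau (both Jan 14, 2007); then Amari and Kowalski (both Feb 13, 2011); then Marino, Baptiste and Ferreira (each Feb 16, 2013).
Andersen and Salazar are each not a founding director, so the next rule applies.
Among Andersen and Salazar, by equity stake (higher first): Andersen (19 percent) before Salazar (3 percent).
Yilmaz and Moreau are each not a founding director, so the next rule applies.
Among Yilmaz and Moreau, by equity stake (higher first): Yilmaz (19 percent) before Moreau (11 percent).
Amari and Kowalski are each not a founding director, so the next rule applies.
Among Amari and Kowalski, by equity stake (higher first): Amari (18 percent) before Kowalski (14 percent).
Marino, Baptiste and Ferreira are each a founding director, so the next rule applies.
Among Marino, Baptiste and Ferreira, by equity stake (higher first): Marino (17 percent) before Baptiste (9 percent) before Ferreira (8 percent).
Order: Andersen, Salazar, Greco, Yilmaz, Moreau, Amari, Kowalski, Marino, Baptiste, Ferreira.

Amari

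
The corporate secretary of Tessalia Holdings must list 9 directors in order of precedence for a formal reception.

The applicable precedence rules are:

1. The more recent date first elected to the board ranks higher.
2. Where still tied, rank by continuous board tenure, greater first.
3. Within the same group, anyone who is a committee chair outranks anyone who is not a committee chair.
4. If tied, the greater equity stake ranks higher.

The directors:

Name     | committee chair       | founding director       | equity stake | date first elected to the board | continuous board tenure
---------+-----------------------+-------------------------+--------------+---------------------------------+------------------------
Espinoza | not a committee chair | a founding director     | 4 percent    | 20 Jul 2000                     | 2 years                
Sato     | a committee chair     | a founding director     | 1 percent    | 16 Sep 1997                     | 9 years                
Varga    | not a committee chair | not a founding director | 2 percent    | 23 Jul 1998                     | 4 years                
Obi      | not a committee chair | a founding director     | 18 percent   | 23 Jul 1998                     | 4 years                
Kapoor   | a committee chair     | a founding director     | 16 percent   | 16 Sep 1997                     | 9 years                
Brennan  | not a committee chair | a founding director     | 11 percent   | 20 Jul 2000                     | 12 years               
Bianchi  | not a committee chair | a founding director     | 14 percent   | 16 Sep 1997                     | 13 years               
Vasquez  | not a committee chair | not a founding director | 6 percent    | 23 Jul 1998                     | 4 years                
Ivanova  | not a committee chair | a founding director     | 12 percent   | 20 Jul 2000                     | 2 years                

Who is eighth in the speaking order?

Kapoor

By date first elected to the board (later first): Brennan, Ivanova and Espinoza (each 20 Jul 2000); then Obi, Vasquez and Varga (each 23 Jul 1998); then Bianchi, Kapoor and Sato (each 16 Sep 1997).
Among Brennan, Ivanova and Espinoza, by continuous board tenure (higher first): Brennan (12 years) before Ivanova and Espinoza (2 years).
Ivanova and Espinoza are each not a committee chair, so the next rule applies.
Among Ivanova and Espinoza, by equity stake (higher first): Ivanova (12 percent) before Espinoza (4 percent).
Obi, Vasquez and Varga all have continuous board tenure 4 years, so the next rule applies.
Obi, Vasquez and Varga are each not a committee chair, so the next rule applies.
Among Obi, Vasquez and Varga, by equity stake (higher first): Obi (18 percent) before Vasquez (6 percent) before Varga (2 percent).
Among Bianchi, Kapoor and Sato, by continuous board tenure (higher first): Bianchi (13 years) before Kapoor and Sato (9 years).
Kapoor and Sato are each a committee chair, so the next rule applies.
Among Kapoor and Sato, by equity stake (higher first): Kapoor (16 percent) before Sato (1 percent).
Order: Brennan, Ivanova, Espinoza, Obi, Vasquez, Varga, Bianchi, Kapoor, Sato.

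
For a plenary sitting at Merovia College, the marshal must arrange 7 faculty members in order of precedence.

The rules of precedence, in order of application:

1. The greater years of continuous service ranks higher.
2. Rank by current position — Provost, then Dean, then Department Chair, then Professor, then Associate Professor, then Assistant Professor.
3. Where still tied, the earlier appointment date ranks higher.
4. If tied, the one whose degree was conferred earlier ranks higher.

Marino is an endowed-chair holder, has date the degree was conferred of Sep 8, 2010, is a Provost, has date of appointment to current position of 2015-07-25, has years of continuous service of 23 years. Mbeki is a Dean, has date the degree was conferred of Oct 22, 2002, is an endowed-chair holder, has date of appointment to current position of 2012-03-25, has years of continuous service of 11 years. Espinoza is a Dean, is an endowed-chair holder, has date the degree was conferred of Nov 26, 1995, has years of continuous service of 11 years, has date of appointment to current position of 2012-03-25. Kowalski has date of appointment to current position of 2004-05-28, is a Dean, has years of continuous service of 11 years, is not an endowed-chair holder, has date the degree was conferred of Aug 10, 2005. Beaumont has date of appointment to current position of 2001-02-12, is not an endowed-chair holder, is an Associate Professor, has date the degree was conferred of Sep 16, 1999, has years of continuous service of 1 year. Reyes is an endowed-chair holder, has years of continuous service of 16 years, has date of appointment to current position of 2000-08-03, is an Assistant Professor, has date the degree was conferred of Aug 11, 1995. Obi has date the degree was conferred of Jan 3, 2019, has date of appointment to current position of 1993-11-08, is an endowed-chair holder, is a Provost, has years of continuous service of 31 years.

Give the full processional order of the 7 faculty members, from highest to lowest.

Obi, Marino, Reyes, Kowalski, Espinoza, Mbeki, Beaumont

By years of continuous service (higher first): Obi (31 years); then Marino (23 years); then Reyes (16 years); then Kowalski, Espinoza and Mbeki (each 11 years); then Beaumont (1 year).
Kowalski, Espinoza and Mbeki are each Dean, so the next rule applies.
Among Kowalski, Espinoza and Mbeki, by date of appointment to current position (earlier first): Kowalski (2004-05-28) before Espinoza and Mbeki (2012-03-25).
Among Espinoza and Mbeki, by date the degree was conferred (earlier first): Espinoza (Nov 26, 1995) before Mbeki (Oct 22, 2002).
Full order: Obi, Marino, Reyes, Kowalski, Espinoza, Mbeki, Beaumont.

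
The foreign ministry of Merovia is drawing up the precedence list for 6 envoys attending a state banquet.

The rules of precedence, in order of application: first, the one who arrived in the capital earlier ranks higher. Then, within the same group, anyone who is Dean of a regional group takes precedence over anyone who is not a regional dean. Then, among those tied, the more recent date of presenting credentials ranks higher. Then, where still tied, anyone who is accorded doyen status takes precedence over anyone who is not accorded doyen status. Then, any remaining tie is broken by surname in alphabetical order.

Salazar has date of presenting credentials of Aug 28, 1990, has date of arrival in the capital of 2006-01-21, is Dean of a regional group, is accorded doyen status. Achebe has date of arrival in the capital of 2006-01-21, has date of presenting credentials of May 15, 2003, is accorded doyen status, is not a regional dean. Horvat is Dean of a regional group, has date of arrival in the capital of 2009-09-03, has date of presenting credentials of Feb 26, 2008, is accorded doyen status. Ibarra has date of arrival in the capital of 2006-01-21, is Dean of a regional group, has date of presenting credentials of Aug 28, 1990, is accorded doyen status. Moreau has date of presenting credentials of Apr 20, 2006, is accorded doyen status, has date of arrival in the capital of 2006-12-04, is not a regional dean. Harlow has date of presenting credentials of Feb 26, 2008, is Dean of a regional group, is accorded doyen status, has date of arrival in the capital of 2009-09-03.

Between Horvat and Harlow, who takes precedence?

Harlow

By date of arrival in the capital (earlier first): Ibarra, Salazar and Achebe (each 2006-01-21); then Moreau (2006-12-04); then Harlow and Horvat (both 2009-09-03).
Among Ibarra, Salazar and Achebe, Dean of a regional group before not a regional dean: Ibarra and Salazar (Dean of a regional group) before Achebe (not a regional dean).
Ibarra and Salazar both have date of presenting credentials Aug 28, 1990, so the next rule applies.
Ibarra and Salazar are each accorded doyen status, so the next rule applies.
Among Ibarra and Salazar, alphabetically by surname: Ibarra before Salazar.
Harlow and Horvat are each Dean of a regional group, so the next rule applies.
Harlow and Horvat both have date of presenting credentials Feb 26, 2008, so the next rule applies.
Harlow and Horvat are each accorded doyen status, so the next rule applies.
Among Harlow and Horvat, alphabetically by surname: Harlow before Horvat.
So Harlow takes precedence.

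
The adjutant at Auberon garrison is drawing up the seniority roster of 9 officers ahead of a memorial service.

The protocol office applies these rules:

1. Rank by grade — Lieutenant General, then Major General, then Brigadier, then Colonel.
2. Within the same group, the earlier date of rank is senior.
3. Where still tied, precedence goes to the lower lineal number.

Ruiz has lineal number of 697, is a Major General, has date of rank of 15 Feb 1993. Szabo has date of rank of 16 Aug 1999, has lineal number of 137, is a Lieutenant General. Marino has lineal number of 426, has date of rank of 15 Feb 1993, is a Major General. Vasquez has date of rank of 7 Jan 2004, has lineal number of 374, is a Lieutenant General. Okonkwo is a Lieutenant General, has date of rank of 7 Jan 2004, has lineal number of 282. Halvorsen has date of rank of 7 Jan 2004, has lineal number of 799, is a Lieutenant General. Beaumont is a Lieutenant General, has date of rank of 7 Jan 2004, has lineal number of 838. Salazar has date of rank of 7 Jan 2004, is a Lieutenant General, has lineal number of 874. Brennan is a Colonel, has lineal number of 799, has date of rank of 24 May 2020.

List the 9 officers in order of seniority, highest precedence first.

Szabo, Okonkwo, Vasquez, Halvorsen, Beaumont, Salazar, Marino, Ruiz, Brennan

By grade: Szabo, Okonkwo, Vasquez, Halvorsen, Beaumont and Salazar (Lieutenant General); then Marino and Ruiz (Major General); then Brennan (Colonel).
Among Szabo, Okonkwo, Vasquez, Halvorsen, Beaumont and Salazar, by date of rank (earlier first): Szabo (16 Aug 1999) before Okonkwo, Vasquez, Halvorsen, Beaumont and Salazar (7 Jan 2004).
Among Okonkwo, Vasquez, Halvorsen, Beaumont and Salazar, by lineal number (lower first): Okonkwo (282) before Vasquez (374) before Halvorsen (799) before Beaumont (838) before Salazar (874).
Marino and Ruiz both have date of rank 15 Feb 1993, so the next rule applies.
Among Marino and Ruiz, by lineal number (lower first): Marino (426) before Ruiz (697).
Full order: Szabo, Okonkwo, Vasquez, Halvorsen, Beaumont, Salazar, Marino, Ruiz, Brennan.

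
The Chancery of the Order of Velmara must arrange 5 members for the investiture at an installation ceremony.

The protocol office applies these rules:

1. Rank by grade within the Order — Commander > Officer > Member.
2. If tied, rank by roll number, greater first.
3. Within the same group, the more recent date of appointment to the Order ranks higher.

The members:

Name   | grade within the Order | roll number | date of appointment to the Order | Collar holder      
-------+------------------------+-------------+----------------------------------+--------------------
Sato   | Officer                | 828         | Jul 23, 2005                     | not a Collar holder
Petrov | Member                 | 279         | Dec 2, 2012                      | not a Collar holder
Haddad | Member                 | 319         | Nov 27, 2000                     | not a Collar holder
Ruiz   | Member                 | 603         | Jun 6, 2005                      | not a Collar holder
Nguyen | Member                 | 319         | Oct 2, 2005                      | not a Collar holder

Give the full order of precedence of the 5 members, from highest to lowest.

By grade within the Order: Sato (Officer); then Ruiz, Nguyen, Haddad and Petrov (Member).
Among Ruiz, Nguyen, Haddad and Petrov, by roll number (higher first): Ruiz (603) before Nguyen and Haddad (319) before Petrov (279).
Among Nguyen and Haddad, by date of appointment to the Order (later first): Nguyen (Oct 2, 2005) before Haddad (Nov 27, 2000).
Full order: Sato, Ruiz, Nguyen, Haddad, Petrov.

Sato, Ruiz, Nguyen, Haddad, Petrov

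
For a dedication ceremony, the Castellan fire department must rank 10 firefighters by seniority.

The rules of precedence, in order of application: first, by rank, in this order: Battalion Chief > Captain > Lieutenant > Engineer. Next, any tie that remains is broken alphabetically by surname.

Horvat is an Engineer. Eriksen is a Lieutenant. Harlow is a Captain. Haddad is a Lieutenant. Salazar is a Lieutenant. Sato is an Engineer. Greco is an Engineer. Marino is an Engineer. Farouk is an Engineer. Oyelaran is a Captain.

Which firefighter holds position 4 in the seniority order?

Haddad

By rank: Harlow and Oyelaran (Captain); then Eriksen, Haddad and Salazar (Lieutenant); then Farouk, Greco, Horvat, Marino and Sato (Engineer).
Among Harlow and Oyelaran, alphabetically by surname: Harlow before Oyelaran.
Among Eriksen, Haddad and Salazar, alphabetically by surname: Eriksen before Haddad before Salazar.
Among Farouk, Greco, Horvat, Marino and Sato, alphabetically by surname: Farouk before Greco before Horvat before Marino before Sato.
Order: Harlow, Oyelaran, Eriksen, Haddad, Salazar, Farouk, Greco, Horvat, Marino, Sato.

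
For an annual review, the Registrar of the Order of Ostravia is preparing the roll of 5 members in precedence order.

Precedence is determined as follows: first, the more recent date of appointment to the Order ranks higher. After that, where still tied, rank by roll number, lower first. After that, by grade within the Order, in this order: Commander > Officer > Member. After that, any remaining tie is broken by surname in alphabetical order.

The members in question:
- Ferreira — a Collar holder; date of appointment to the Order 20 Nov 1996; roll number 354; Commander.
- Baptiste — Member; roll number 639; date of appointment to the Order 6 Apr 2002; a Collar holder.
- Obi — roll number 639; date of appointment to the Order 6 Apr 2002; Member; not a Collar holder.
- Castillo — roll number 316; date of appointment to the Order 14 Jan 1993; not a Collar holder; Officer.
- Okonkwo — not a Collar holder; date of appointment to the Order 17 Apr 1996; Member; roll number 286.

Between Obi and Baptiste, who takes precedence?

Baptiste

By date of appointment to the Order (later first): Baptiste and Obi (both 6 Apr 2002); then Ferreira (20 Nov 1996); then Okonkwo (17 Apr 1996); then Castillo (14 Jan 1993).
Baptiste and Obi both have roll number 639, so the next rule applies.
Baptiste and Obi are each Member, so the next rule applies.
Among Baptiste and Obi, alphabetically by surname: Baptiste before Obi.
So Baptiste takes precedence.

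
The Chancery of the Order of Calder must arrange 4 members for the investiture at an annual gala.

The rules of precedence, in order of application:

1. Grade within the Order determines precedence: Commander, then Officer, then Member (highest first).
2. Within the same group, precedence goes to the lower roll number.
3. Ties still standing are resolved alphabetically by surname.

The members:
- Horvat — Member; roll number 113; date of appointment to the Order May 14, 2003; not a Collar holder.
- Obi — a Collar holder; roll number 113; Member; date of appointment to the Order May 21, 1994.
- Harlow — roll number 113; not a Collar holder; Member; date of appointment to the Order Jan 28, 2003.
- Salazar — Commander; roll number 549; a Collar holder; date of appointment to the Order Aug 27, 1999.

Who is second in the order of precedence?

By grade within the Order: Salazar (Commander); then Harlow, Horvat and Obi (Member).
Harlow, Horvat and Obi all have roll number 113, so the next rule applies.
Among Harlow, Horvat and Obi, alphabetically by surname: Harlow before Horvat before Obi.
Order: Salazar, Harlow, Horvat, Obi.

Harlow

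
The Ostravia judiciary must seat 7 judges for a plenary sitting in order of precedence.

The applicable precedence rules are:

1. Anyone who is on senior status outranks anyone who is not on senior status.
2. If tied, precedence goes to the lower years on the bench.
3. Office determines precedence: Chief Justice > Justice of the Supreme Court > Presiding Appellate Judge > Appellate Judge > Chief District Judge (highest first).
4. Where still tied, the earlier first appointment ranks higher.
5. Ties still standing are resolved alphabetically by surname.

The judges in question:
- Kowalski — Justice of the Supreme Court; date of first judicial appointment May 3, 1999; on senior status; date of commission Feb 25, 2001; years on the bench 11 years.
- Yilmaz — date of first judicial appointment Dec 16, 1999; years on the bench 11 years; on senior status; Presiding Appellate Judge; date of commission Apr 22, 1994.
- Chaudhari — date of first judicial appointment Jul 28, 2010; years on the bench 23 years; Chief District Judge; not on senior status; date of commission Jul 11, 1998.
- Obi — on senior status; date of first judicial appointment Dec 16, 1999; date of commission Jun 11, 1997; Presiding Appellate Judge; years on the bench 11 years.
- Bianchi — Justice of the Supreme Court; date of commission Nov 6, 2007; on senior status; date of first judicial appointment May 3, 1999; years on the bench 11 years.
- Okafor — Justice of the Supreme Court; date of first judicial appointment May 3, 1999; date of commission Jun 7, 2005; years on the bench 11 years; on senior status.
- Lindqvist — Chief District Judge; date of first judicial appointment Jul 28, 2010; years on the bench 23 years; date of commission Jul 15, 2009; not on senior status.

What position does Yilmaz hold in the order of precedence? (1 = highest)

5

By the first rule: Bianchi, Kowalski, Okafor, Obi and Yilmaz (each on senior status); then Chaudhari and Lindqvist (both not on senior status).
Bianchi, Kowalski, Okafor, Obi and Yilmaz all have years on the bench 11 years, so the next rule applies.
Among Bianchi, Kowalski, Okafor, Obi and Yilmaz, by office: Bianchi, Kowalski and Okafor (Justice of the Supreme Court) before Obi and Yilmaz (Presiding Appellate Judge).
Bianchi, Kowalski and Okafor all have date of first judicial appointment May 3, 1999, so the next rule applies.
Among Bianchi, Kowalski and Okafor, alphabetically by surname: Bianchi before Kowalski before Okafor.
Obi and Yilmaz both have date of first judicial appointment Dec 16, 1999, so the next rule applies.
Among Obi and Yilmaz, alphabetically by surname: Obi before Yilmaz.
Chaudhari and Lindqvist both have years on the bench 23 years, so the next rule applies.
Chaudhari and Lindqvist are each Chief District Judge, so the next rule applies.
Chaudhari and Lindqvist both have date of first judicial appointment Jul 28, 2010, so the next rule applies.
Among Chaudhari and Lindqvist, alphabetically by surname: Chaudhari before Lindqvist.
Order: Bianchi, Kowalski, Okafor, Obi, Yilmaz, Chaudhari, Lindqvist. So position 5.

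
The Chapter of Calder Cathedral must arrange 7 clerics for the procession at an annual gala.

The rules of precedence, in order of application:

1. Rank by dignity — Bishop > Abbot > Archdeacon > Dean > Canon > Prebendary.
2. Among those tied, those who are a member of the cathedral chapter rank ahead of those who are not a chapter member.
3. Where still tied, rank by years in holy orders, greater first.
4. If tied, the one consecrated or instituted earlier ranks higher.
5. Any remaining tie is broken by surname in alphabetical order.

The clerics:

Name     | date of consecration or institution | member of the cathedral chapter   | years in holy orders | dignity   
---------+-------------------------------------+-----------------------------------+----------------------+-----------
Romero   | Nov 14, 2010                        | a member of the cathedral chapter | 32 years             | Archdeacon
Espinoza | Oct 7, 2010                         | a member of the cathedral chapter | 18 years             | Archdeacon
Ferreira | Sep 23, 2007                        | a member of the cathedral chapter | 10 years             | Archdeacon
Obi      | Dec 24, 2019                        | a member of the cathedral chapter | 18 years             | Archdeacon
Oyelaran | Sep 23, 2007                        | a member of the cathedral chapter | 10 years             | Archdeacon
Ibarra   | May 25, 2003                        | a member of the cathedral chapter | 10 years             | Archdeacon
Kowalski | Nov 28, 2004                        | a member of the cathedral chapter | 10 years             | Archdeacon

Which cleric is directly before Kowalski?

Ibarra

By dignity: Romero, Espinoza, Obi, Ibarra, Kowalski, Ferreira and Oyelaran (Archdeacon).
Romero, Espinoza, Obi, Ibarra, Kowalski, Ferreira and Oyelaran are each a member of the cathedral chapter, so the next rule applies.
Among Romero, Espinoza, Obi, Ibarra, Kowalski, Ferreira and Oyelaran, by years in holy orders (higher first): Romero (32 years) before Espinoza and Obi (18 years) before Ibarra, Kowalski, Ferreira and Oyelaran (10 years).
Among Espinoza and Obi, by date of consecration or institution (earlier first): Espinoza (Oct 7, 2010) before Obi (Dec 24, 2019).
Among Ibarra, Kowalski, Ferreira and Oyelaran, by date of consecration or institution (earlier first): Ibarra (May 25, 2003) before Kowalski (Nov 28, 2004) before Ferreira and Oyelaran (Sep 23, 2007).
Among Ferreira and Oyelaran, alphabetically by surname: Ferreira before Oyelaran.
Order: Romero, Espinoza, Obi, Ibarra, Kowalski, Ferreira, Oyelaran.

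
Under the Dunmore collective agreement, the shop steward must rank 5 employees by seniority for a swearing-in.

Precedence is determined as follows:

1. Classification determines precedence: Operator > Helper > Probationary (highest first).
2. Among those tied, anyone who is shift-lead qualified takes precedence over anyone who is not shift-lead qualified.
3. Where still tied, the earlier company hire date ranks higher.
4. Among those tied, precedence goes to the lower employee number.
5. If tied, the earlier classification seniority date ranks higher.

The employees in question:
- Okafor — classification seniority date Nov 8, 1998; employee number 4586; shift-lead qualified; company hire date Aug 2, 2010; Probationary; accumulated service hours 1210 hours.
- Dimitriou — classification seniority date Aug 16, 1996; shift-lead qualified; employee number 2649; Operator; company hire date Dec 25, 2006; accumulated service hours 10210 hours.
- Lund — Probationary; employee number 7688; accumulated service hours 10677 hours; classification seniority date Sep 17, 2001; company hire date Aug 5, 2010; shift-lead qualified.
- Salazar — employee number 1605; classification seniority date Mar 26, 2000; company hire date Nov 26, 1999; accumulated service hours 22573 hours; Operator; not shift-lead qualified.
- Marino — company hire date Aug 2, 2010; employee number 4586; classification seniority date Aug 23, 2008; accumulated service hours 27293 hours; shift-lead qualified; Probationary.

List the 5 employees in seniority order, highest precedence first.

Dimitriou, Salazar, Okafor, Marino, Lund

By classification: Dimitriou and Salazar (Operator); then Okafor, Marino and Lund (Probationary).
Among Dimitriou and Salazar, shift-lead qualified before not shift-lead qualified: Dimitriou (shift-lead qualified) before Salazar (not shift-lead qualified).
Okafor, Marino and Lund are each shift-lead qualified, so the next rule applies.
Among Okafor, Marino and Lund, by company hire date (earlier first): Okafor and Marino (Aug 2, 2010) before Lund (Aug 5, 2010).
Okafor and Marino both have employee number 4586, so the next rule applies.
Among Okafor and Marino, by classification seniority date (earlier first): Okafor (Nov 8, 1998) before Marino (Aug 23, 2008).
Full order: Dimitriou, Salazar, Okafor, Marino, Lund.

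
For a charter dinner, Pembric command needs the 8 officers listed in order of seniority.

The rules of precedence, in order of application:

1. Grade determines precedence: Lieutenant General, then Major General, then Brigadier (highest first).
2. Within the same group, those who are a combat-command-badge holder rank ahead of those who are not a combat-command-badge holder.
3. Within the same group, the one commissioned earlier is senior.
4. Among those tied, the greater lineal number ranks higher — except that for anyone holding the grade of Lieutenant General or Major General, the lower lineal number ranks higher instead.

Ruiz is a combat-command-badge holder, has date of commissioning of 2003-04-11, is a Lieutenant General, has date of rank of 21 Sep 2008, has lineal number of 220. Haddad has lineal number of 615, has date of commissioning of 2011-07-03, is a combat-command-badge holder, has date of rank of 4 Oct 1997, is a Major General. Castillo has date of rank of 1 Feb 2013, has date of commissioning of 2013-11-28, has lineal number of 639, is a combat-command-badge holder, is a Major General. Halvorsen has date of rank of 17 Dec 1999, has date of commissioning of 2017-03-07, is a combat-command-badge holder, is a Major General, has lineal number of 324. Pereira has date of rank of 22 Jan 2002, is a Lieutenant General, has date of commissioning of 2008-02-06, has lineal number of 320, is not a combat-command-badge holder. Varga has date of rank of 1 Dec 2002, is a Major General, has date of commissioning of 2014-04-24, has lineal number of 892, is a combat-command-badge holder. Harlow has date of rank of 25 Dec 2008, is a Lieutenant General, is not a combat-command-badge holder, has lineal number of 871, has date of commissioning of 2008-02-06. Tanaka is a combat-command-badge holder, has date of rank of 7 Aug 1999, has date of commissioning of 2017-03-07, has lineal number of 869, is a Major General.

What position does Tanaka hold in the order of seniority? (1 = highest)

By grade: Ruiz, Pereira and Harlow (Lieutenant General); then Haddad, Castillo, Varga, Halvorsen and Tanaka (Major General).
Among Ruiz, Pereira and Harlow, a combat-command-badge holder before not a combat-command-badge holder: Ruiz (a combat-command-badge holder) before Pereira and Harlow (not a combat-command-badge holder).
Pereira and Harlow both have date of commissioning 2008-02-06, so the next rule applies.
Among Pereira and Harlow, by lineal number (lower first) (reversed rule for this group): Pereira (320) before Harlow (871).
Haddad, Castillo, Varga, Halvorsen and Tanaka are each a combat-command-badge holder, so the next rule applies.
Among Haddad, Castillo, Varga, Halvorsen and Tanaka, by date of commissioning (earlier first): Haddad (2011-07-03) before Castillo (2013-11-28) before Varga (2014-04-24) before Halvorsen and Tanaka (2017-03-07).
Among Halvorsen and Tanaka, by lineal number (lower first) (reversed rule for this group): Halvorsen (324) before Tanaka (869).
Order: Ruiz, Pereira, Harlow, Haddad, Castillo, Varga, Halvorsen, Tanaka. So position 8.

8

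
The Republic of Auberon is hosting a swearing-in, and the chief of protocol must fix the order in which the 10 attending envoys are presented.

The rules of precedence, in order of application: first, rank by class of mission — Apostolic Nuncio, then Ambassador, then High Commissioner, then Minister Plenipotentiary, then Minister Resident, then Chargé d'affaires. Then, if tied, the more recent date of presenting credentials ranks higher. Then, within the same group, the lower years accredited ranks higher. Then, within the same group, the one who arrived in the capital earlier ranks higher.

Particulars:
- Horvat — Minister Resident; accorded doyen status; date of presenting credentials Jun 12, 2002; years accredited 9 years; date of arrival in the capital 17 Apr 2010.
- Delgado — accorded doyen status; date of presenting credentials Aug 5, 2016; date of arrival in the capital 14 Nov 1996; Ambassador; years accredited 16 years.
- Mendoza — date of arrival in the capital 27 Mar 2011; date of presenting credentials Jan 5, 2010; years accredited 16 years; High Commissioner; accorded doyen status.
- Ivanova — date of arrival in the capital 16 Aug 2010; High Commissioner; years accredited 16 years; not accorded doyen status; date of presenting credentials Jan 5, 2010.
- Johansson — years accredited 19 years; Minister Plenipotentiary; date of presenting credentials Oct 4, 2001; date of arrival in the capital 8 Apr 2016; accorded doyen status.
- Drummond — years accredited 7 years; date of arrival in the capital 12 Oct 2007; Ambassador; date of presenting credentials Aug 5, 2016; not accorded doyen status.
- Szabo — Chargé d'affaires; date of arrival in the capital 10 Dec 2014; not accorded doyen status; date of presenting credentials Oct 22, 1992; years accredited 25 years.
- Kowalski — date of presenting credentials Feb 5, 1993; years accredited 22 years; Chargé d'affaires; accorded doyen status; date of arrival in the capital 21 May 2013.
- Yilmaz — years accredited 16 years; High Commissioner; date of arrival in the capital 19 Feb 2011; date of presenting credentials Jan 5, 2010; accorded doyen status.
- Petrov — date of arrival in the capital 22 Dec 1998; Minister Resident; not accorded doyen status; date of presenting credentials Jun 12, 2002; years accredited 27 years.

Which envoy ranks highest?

Drummond

By class of mission: Drummond and Delgado (Ambassador); then Ivanova, Yilmaz and Mendoza (High Commissioner); then Johansson (Minister Plenipotentiary); then Horvat and Petrov (Minister Resident); then Kowalski and Szabo (Chargé d'affaires).
Drummond and Delgado both have date of presenting credentials Aug 5, 2016, so the next rule applies.
Among Drummond and Delgado, by years accredited (lower first): Drummond (7 years) before Delgado (16 years).
Ivanova, Yilmaz and Mendoza all have date of presenting credentials Jan 5, 2010, so the next rule applies.
Ivanova, Yilmaz and Mendoza all have years accredited 16 years, so the next rule applies.
Among Ivanova, Yilmaz and Mendoza, by date of arrival in the capital (earlier first): Ivanova (16 Aug 2010) before Yilmaz (19 Feb 2011) before Mendoza (27 Mar 2011).
Horvat and Petrov both have date of presenting credentials Jun 12, 2002, so the next rule applies.
Among Horvat and Petrov, by years accredited (lower first): Horvat (9 years) before Petrov (27 years).
Among Kowalski and Szabo, by date of presenting credentials (later first): Kowalski (Feb 5, 1993) before Szabo (Oct 22, 1992).
Order: Drummond, Delgado, Ivanova, Yilmaz, Mendoza, Johansson, Horvat, Petrov, Kowalski, Szabo.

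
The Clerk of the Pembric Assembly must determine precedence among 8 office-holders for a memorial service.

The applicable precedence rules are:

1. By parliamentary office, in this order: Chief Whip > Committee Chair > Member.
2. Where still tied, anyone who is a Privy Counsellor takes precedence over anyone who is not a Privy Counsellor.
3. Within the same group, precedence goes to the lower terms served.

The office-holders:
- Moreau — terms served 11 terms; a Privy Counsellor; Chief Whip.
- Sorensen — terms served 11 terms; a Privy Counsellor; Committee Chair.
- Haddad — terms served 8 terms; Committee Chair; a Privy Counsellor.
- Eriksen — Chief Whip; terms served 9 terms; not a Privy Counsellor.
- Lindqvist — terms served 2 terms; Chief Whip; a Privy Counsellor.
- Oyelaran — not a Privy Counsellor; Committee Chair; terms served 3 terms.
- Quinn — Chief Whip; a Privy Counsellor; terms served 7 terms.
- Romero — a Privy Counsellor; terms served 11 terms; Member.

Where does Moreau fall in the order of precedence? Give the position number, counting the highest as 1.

3

By parliamentary office: Lindqvist, Quinn, Moreau and Eriksen (Chief Whip); then Haddad, Sorensen and Oyelaran (Committee Chair); then Romero (Member).
Among Lindqvist, Quinn, Moreau and Eriksen, a Privy Counsellor before not a Privy Counsellor: Lindqvist, Quinn and Moreau (a Privy Counsellor) before Eriksen (not a Privy Counsellor).
Among Lindqvist, Quinn and Moreau, by terms served (lower first): Lindqvist (2 terms) before Quinn (7 terms) before Moreau (11 terms).
Among Haddad, Sorensen and Oyelaran, a Privy Counsellor before not a Privy Counsellor: Haddad and Sorensen (a Privy Counsellor) before Oyelaran (not a Privy Counsellor).
Among Haddad and Sorensen, by terms served (lower first): Haddad (8 terms) before Sorensen (11 terms).
Order: Lindqvist, Quinn, Moreau, Eriksen, Haddad, Sorensen, Oyelaran, Romero. So position 3.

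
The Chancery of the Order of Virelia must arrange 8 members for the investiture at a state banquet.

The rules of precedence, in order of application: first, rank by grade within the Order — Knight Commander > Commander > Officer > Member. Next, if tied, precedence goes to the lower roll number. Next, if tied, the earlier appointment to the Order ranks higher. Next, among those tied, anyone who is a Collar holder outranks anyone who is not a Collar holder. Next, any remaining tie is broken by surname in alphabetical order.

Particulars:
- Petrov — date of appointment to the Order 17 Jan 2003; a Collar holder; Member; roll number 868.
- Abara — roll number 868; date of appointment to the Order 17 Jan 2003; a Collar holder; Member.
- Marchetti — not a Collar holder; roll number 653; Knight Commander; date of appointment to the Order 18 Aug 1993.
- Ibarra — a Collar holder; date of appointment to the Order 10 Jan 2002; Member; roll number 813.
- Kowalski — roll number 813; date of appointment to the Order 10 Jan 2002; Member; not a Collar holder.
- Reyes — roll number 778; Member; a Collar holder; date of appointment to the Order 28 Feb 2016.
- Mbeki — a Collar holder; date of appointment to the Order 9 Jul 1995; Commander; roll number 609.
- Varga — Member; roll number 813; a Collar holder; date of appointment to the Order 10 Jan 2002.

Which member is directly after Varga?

By grade within the Order: Marchetti (Knight Commander); then Mbeki (Commander); then Reyes, Ibarra, Varga, Kowalski, Abara and Petrov (Member).
Among Reyes, Ibarra, Varga, Kowalski, Abara and Petrov, by roll number (lower first): Reyes (778) before Ibarra, Varga and Kowalski (813) before Abara and Petrov (868).
Ibarra, Varga and Kowalski all have date of appointment to the Order 10 Jan 2002, so the next rule applies.
Among Ibarra, Varga and Kowalski, a Collar holder before not a Collar holder: Ibarra and Varga (a Collar holder) before Kowalski (not a Collar holder).
Among Ibarra and Varga, alphabetically by surname: Ibarra before Varga.
Abara and Petrov both have date of appointment to the Order 17 Jan 2003, so the next rule applies.
Abara and Petrov are each a Collar holder, so the next rule applies.
Among Abara and Petrov, alphabetically by surname: Abara before Petrov.
Order: Marchetti, Mbeki, Reyes, Ibarra, Varga, Kowalski, Abara, Petrov.

Kowalski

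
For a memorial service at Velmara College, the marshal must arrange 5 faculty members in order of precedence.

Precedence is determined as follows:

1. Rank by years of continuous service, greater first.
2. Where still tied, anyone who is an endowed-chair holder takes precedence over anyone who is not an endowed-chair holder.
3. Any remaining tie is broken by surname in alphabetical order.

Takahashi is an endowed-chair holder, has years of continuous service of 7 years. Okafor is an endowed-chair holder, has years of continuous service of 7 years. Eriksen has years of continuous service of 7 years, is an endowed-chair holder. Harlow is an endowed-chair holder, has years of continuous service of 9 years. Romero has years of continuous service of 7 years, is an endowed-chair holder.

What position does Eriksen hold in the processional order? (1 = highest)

2

By years of continuous service (higher first): Harlow (9 years); then Eriksen, Okafor, Romero and Takahashi (each 7 years).
Eriksen, Okafor, Romero and Takahashi are each an endowed-chair holder, so the next rule applies.
Among Eriksen, Okafor, Romero and Takahashi, alphabetically by surname: Eriksen before Okafor before Romero before Takahashi.
Order: Harlow, Eriksen, Okafor, Romero, Takahashi. So position 2.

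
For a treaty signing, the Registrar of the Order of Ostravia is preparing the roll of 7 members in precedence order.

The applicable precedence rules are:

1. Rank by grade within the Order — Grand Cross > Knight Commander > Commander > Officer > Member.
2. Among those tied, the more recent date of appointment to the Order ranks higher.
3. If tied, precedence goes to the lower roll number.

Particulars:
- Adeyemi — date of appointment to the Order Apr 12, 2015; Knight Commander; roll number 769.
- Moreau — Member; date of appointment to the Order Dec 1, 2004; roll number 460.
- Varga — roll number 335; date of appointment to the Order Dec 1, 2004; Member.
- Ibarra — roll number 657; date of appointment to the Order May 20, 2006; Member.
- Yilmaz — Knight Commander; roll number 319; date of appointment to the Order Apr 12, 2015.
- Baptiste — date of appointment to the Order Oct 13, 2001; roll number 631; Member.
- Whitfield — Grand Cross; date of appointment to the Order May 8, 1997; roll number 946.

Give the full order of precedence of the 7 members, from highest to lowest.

Whitfield, Yilmaz, Adeyemi, Ibarra, Varga, Moreau, Baptiste

By grade within the Order: Whitfield (Grand Cross); then Yilmaz and Adeyemi (Knight Commander); then Ibarra, Varga, Moreau and Baptiste (Member).
Yilmaz and Adeyemi both have date of appointment to the Order Apr 12, 2015, so the next rule applies.
Among Yilmaz and Adeyemi, by roll number (lower first): Yilmaz (319) before Adeyemi (769).
Among Ibarra, Varga, Moreau and Baptiste, by date of appointment to the Order (later first): Ibarra (May 20, 2006) before Varga and Moreau (Dec 1, 2004) before Baptiste (Oct 13, 2001).
Among Varga and Moreau, by roll number (lower first): Varga (335) before Moreau (460).
Full order: Whitfield, Yilmaz, Adeyemi, Ibarra, Varga, Moreau, Baptiste.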